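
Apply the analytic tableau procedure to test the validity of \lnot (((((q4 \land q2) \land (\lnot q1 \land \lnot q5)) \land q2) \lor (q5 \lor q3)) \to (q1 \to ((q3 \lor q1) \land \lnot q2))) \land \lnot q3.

Assume the negation and expand:
Initial set: {\lnot (\lnot (((((q4 \land q2) \land (\lnot q1 \land \lnot q5)) \land q2) \lor (q5 \lor q3)) \to (q1 \to ((q3 \lor q1) \land \lnot q2))) \land \lnot q3)}.
\lnot (\lnot (((((q4 \land q2) \land (\lnot q1 \land \lnot q5)) \land q2) \lor (q5 \lor q3)) \to (q1 \to ((q3 \lor q1) \land \lnot q2))) \land \lnot q3): β-rule — branch into \lnot \lnot (((((q4 \land q2) \land (\lnot q1 \land \lnot q5)) \land q2) \lor (q5 \lor q3)) \to (q1 \to ((q3 \lor q1) \land \lnot q2)))  //  \lnot \lnot q3.
  branch 1 (add \lnot \lnot (((((q4 \land q2) \land (\lnot q1 \land \lnot q5)) \land q2) \lor (q5 \lor q3)) \to (q1 \to ((q3 \lor q1) \land \lnot q2)))):
    \lnot \lnot (((((q4 \land q2) \land (\lnot q1 \land \lnot q5)) \land q2) \lor (q5 \lor q3)) \to (q1 \to ((q3 \lor q1) \land \lnot q2))): β-rule — branch into \lnot ((((q4 \land q2) \land (\lnot q1 \land \lnot q5)) \land q2) \lor (q5 \lor q3))  //  (q1 \to ((q3 \lor q1) \land \lnot q2)).
      branch 1.1 (add \lnot ((((q4 \land q2) \land (\lnot q1 \land \lnot q5)) \land q2) \lor (q5 \lor q3))):
        \lnot ((((q4 \land q2) \land (\lnot q1 \land \lnot q5)) \land q2) \lor (q5 \lor q3)): α-rule — add \lnot (((q4 \land q2) \land (\lnot q1 \land \lnot q5)) \land q2), \lnot (q5 \lor q3).
        \lnot (q5 \lor q3): α-rule — add \lnot q5, \lnot q3.
        \lnot (((q4 \land q2) \land (\lnot q1 \land \lnot q5)) \land q2): β-rule — branch into \lnot ((q4 \land q2) \land (\lnot q1 \land \lnot q5))  //  \lnot q2.
          branch 1.1.1 (add \lnot ((q4 \land q2) \land (\lnot q1 \land \lnot q5))):
            \lnot ((q4 \land q2) \land (\lnot q1 \land \lnot q5)): β-rule — branch into \lnot (q4 \land q2)  //  \lnot (\lnot q1 \land \lnot q5).
              branch 1.1.1.1 (add \lnot (q4 \land q2)):
                \lnot (q4 \land q2): β-rule — branch into \lnot q4  //  \lnot q2.
                  branch 1.1.1.1.1 (add \lnot q4):
                    ○ open, literals {q3=false, q4=false, q5=false}.
                  branch 1.1.1.1.2 (add \lnot q2):
                    ○ open, literals {q2=false, q3=false, q5=false}.
              branch 1.1.1.2 (add \lnot (\lnot q1 \land \lnot q5)):
                \lnot (\lnot q1 \land \lnot q5): β-rule — branch into \lnot \lnot q1  //  \lnot \lnot q5.
                  branch 1.1.1.2.1 (add \lnot \lnot q1):
                    ○ open, literals {q1=true, q3=false, q5=false}.
                  branch 1.1.1.2.2 (add \lnot \lnot q5):
                    × closes — contains both q5 and \lnot q5.
          branch 1.1.2 (add \lnot q2):
            ○ open, literals {q2=false, q3=false, q5=false}.
      branch 1.2 (add (q1 \to ((q3 \lor q1) \land \lnot q2))):
        (q1 \to ((q3 \lor q1) \land \lnot q2)): β-rule — branch into \lnot q1  //  ((q3 \lor q1) \land \lnot q2).
          branch 1.2.1 (add \lnot q1):
            ○ open, literals {q1=false}.
          branch 1.2.2 (add ((q3 \lor q1) \land \lnot q2)):
            ((q3 \lor q1) \land \lnot q2): α-rule — add (q3 \lor q1), \lnot q2.
            (q3 \lor q1): β-rule — branch into q3  //  q1.
              branch 1.2.2.1 (add q3):
                ○ open, literals {q2=false, q3=true}.
              branch 1.2.2.2 (add q1):
                ○ open, literals {q1=true, q2=false}.
  branch 2 (add \lnot \lnot q3):
    ○ open, literals {q3=true}.
1 branch closed, 8 open.
An open branch gives a countermodel: q3=false, q4=false, q5=false (unmentioned atoms arbitrary); under it the original formula is false.

Not valid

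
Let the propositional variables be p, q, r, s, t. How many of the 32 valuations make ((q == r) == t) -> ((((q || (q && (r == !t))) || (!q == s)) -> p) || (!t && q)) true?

28

Initial set: {(((q == r) == t) -> ((((q || (q && (r == !t))) || (!q == s)) -> p) || (!t && q)))}.
(((q == r) == t) -> ((((q || (q && (r == !t))) || (!q == s)) -> p) || (!t && q))): β-rule — branch into !((q == r) == t)  //  ((((q || (q && (r == !t))) || (!q == s)) -> p) || (!t && q)).
  branch 1 (add !((q == r) == t)):
    !((q == r) == t): β-rule — branch into (q == r), !t  //  !(q == r), t.
      branch 1.1 (add (q == r), !t):
        (q == r): β-rule — branch into q, r  //  !q, !r.
          branch 1.1.1 (add q, r):
            ○ open, literals {q=true, r=true, t=false}.
          branch 1.1.2 (add !q, !r):
            ○ open, literals {q=false, r=false, t=false}.
      branch 1.2 (add !(q == r), t):
        !(q == r): β-rule — branch into q, !r  //  !q, r.
          branch 1.2.1 (add q, !r):
            ○ open, literals {q=true, r=false, t=true}.
          branch 1.2.2 (add !q, r):
            ○ open, literals {q=false, r=true, t=true}.
  branch 2 (add ((((q || (q && (r == !t))) || (!q == s)) -> p) || (!t && q))):
    ((((q || (q && (r == !t))) || (!q == s)) -> p) || (!t && q)): β-rule — branch into (((q || (q && (r == !t))) || (!q == s)) -> p)  //  (!t && q).
      branch 2.1 (add (((q || (q && (r == !t))) || (!q == s)) -> p)):
        (((q || (q && (r == !t))) || (!q == s)) -> p): β-rule — branch into !((q || (q && (r == !t))) || (!q == s))  //  p.
          branch 2.1.1 (add !((q || (q && (r == !t))) || (!q == s))):
            !((q || (q && (r == !t))) || (!q == s)): α-rule — add !(q || (q && (r == !t))), !(!q == s).
            !(q || (q && (r == !t))): α-rule — add !q, !(q && (r == !t)).
            !(!q == s): β-rule — branch into !q, !s  //  !!q, s.
              branch 2.1.1.1 (add !q, !s):
                !(q && (r == !t)): β-rule — branch into !q  //  !(r == !t).
                  branch 2.1.1.1.1 (add !q):
                    ○ open, literals {q=false, s=false}.
                  branch 2.1.1.1.2 (add !(r == !t)):
                    !(r == !t): β-rule — branch into r, !!t  //  !r, !t.
                      branch 2.1.1.1.2.1 (add r, !!t):
                        ○ open, literals {q=false, r=true, s=false, t=true}.
                      branch 2.1.1.1.2.2 (add !r, !t):
                        ○ open, literals {q=false, r=false, s=false, t=false}.
              branch 2.1.1.2 (add !!q, s):
                × closes — contains both q and !q.
          branch 2.1.2 (add p):
            ○ open, literals {p=true}.
      branch 2.2 (add (!t && q)):
        (!t && q): α-rule — add !t, q.
        ○ open, literals {q=true, t=false}.
1 branch closed, 9 open.
Each open branch fixes some atoms; the unmentioned ones are free. Counting distinct full assignments: branch {q=true, r=true, t=false} (p, s) contributes 4 new; branch {q=false, r=false, t=false} (p, s) contributes 4 new; branch {q=true, r=false, t=true} (p, s) contributes 4 new; branch {q=false, r=true, t=true} (p, s) contributes 4 new; branch {q=false, s=false} (p, r, t) contributes 4 new; branch {q=false, r=true, s=false, t=true} (p) contributes 0 new; branch {q=false, r=false, s=false, t=false} (p) contributes 0 new; branch {p=true} (q, r, s, t) contributes 6 new; branch {q=true, t=false} (p, r, s) contributes 2 new. Total: 28.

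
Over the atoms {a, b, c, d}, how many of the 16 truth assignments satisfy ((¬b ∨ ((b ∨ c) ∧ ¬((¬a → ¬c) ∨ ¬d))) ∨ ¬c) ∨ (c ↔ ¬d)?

Initial set: {T (((¬b ∨ ((b ∨ c) ∧ ¬((¬a → ¬c) ∨ ¬d))) ∨ ¬c) ∨ (c ↔ ¬d))}.
T (((¬b ∨ ((b ∨ c) ∧ ¬((¬a → ¬c) ∨ ¬d))) ∨ ¬c) ∨ (c ↔ ¬d)): β-rule — branch into T ((¬b ∨ ((b ∨ c) ∧ ¬((¬a → ¬c) ∨ ¬d))) ∨ ¬c)  //  T (c ↔ ¬d).
  branch 1 (add T ((¬b ∨ ((b ∨ c) ∧ ¬((¬a → ¬c) ∨ ¬d))) ∨ ¬c)):
    T ((¬b ∨ ((b ∨ c) ∧ ¬((¬a → ¬c) ∨ ¬d))) ∨ ¬c): β-rule — branch into T (¬b ∨ ((b ∨ c) ∧ ¬((¬a → ¬c) ∨ ¬d)))  //  T ¬c.
      branch 1.1 (add T (¬b ∨ ((b ∨ c) ∧ ¬((¬a → ¬c) ∨ ¬d)))):
        T (¬b ∨ ((b ∨ c) ∧ ¬((¬a → ¬c) ∨ ¬d))): β-rule — branch into T ¬b  //  T ((b ∨ c) ∧ ¬((¬a → ¬c) ∨ ¬d)).
          branch 1.1.1 (add T ¬b):
            ○ open, literals {b=false}.
          branch 1.1.2 (add T ((b ∨ c) ∧ ¬((¬a → ¬c) ∨ ¬d))):
            T ((b ∨ c) ∧ ¬((¬a → ¬c) ∨ ¬d)): α-rule — add T (b ∨ c), T ¬((¬a → ¬c) ∨ ¬d).
            T ¬((¬a → ¬c) ∨ ¬d): α-rule — add F (¬a → ¬c), F ¬d.
            F (¬a → ¬c): α-rule — add T ¬a, F ¬c.
            T (b ∨ c): β-rule — branch into T b  //  T c.
              branch 1.1.2.1 (add T b):
                ○ open, literals {a=false, b=true, c=true, d=true}.
              branch 1.1.2.2 (add T c):
                ○ open, literals {a=false, c=true, d=true}.
      branch 1.2 (add T ¬c):
        ○ open, literals {c=false}.
  branch 2 (add T (c ↔ ¬d)):
    T (c ↔ ¬d): β-rule — branch into T c, T ¬d  //  F c, F ¬d.
      branch 2.1 (add T c, T ¬d):
        ○ open, literals {c=true, d=false}.
      branch 2.2 (add F c, F ¬d):
        ○ open, literals {c=false, d=true}.
0 branches closed, 6 open.
Each open branch fixes some atoms; the unmentioned ones are free. Counting distinct full assignments: branch {b=false} (a, c, d) contributes 8 new; branch {a=false, b=true, c=true, d=true} (none free) contributes 1 new; branch {a=false, c=true, d=true} (b) contributes 0 new; branch {c=false} (a, b, d) contributes 4 new; branch {c=true, d=false} (a, b) contributes 2 new; branch {c=false, d=true} (a, b) contributes 0 new. Total: 15.

15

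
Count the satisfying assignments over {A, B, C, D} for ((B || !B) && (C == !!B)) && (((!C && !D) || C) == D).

Initial set: {(((B || !B) && (C == !!B)) && (((!C && !D) || C) == D))}.
(((B || !B) && (C == !!B)) && (((!C && !D) || C) == D)): α-rule — add ((B || !B) && (C == !!B)), (((!C && !D) || C) == D).
((B || !B) && (C == !!B)): α-rule — add (B || !B), (C == !!B).
(((!C && !D) || C) == D): β-rule — branch into ((!C && !D) || C), D  //  !((!C && !D) || C), !D.
  branch 1 (add ((!C && !D) || C), D):
    (B || !B): β-rule — branch into B  //  !B.
      branch 1.1 (add B):
        (C == !!B): β-rule — branch into C, !!B  //  !C, !!!B.
          branch 1.1.1 (add C, !!B):
            !!B: drop double negation, giving B.
            ((!C && !D) || C): β-rule — branch into (!C && !D)  //  C.
              branch 1.1.1.1 (add (!C && !D)):
                (!C && !D): α-rule — add !C, !D.
                × closes — contains both C and !C.
              branch 1.1.1.2 (add C):
                ○ open, literals {B=true, C=true, D=true}.
          branch 1.1.2 (add !C, !!!B):
            !!!B: drop double negation, giving !B.
            × closes — contains both B and !B.
      branch 1.2 (add !B):
        (C == !!B): β-rule — branch into C, !!B  //  !C, !!!B.
          branch 1.2.1 (add C, !!B):
            !!B: drop double negation, giving B.
            × closes — contains both B and !B.
          branch 1.2.2 (add !C, !!!B):
            !!!B: drop double negation, giving !B.
            ((!C && !D) || C): β-rule — branch into (!C && !D)  //  C.
              branch 1.2.2.1 (add (!C && !D)):
                (!C && !D): α-rule — add !C, !D.
                × closes — contains both D and !D.
              branch 1.2.2.2 (add C):
                × closes — contains both C and !C.
  branch 2 (add !((!C && !D) || C), !D):
    !((!C && !D) || C): α-rule — add !(!C && !D), !C.
    (B || !B): β-rule — branch into B  //  !B.
      branch 2.1 (add B):
        (C == !!B): β-rule — branch into C, !!B  //  !C, !!!B.
          branch 2.1.1 (add C, !!B):
            × closes — contains both C and !C.
          branch 2.1.2 (add !C, !!!B):
            !!!B: drop double negation, giving !B.
            × closes — contains both B and !B.
      branch 2.2 (add !B):
        (C == !!B): β-rule — branch into C, !!B  //  !C, !!!B.
          branch 2.2.1 (add C, !!B):
            × closes — contains both C and !C.
          branch 2.2.2 (add !C, !!!B):
            !!!B: drop double negation, giving !B.
            !(!C && !D): β-rule — branch into !!C  //  !!D.
              branch 2.2.2.1 (add !!C):
                × closes — contains both C and !C.
              branch 2.2.2.2 (add !!D):
                × closes — contains both D and !D.
10 branches closed, 1 open.
Each open branch fixes some atoms; the unmentioned ones are free. Counting distinct full assignments: branch {B=true, C=true, D=true} (A) contributes 2 new. Total: 2.

2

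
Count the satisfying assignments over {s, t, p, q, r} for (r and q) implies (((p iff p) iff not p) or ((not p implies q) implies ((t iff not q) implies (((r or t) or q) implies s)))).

31

Initial set: {((r and q) implies (((p iff p) iff not p) or ((not p implies q) implies ((t iff not q) implies (((r or t) or q) implies s)))))}.
((r and q) implies (((p iff p) iff not p) or ((not p implies q) implies ((t iff not q) implies (((r or t) or q) implies s))))): β-rule — branch into not (r and q)  //  (((p iff p) iff not p) or ((not p implies q) implies ((t iff not q) implies (((r or t) or q) implies s)))).
  branch 1 (add not (r and q)):
    not (r and q): β-rule — branch into not r  //  not q.
      branch 1.1 (add not r):
        ○ open, literals {r=false}.
      branch 1.2 (add not q):
        ○ open, literals {q=false}.
  branch 2 (add (((p iff p) iff not p) or ((not p implies q) implies ((t iff not q) implies (((r or t) or q) implies s))))):
    (((p iff p) iff not p) or ((not p implies q) implies ((t iff not q) implies (((r or t) or q) implies s)))): β-rule — branch into ((p iff p) iff not p)  //  ((not p implies q) implies ((t iff not q) implies (((r or t) or q) implies s))).
      branch 2.1 (add ((p iff p) iff not p)):
        ((p iff p) iff not p): β-rule — branch into (p iff p), not p  //  not (p iff p), not not p.
          branch 2.1.1 (add (p iff p), not p):
            (p iff p): β-rule — branch into p, p  //  not p, not p.
              branch 2.1.1.1 (add p, p):
                × closes — contains both p and not p.
              branch 2.1.1.2 (add not p, not p):
                ○ open, literals {p=false}.
          branch 2.1.2 (add not (p iff p), not not p):
            not (p iff p): β-rule — branch into p, not p  //  not p, p.
              branch 2.1.2.1 (add p, not p):
                × closes — contains both p and not p.
              branch 2.1.2.2 (add not p, p):
                × closes — contains both p and not p.
      branch 2.2 (add ((not p implies q) implies ((t iff not q) implies (((r or t) or q) implies s)))):
        ((not p implies q) implies ((t iff not q) implies (((r or t) or q) implies s))): β-rule — branch into not (not p implies q)  //  ((t iff not q) implies (((r or t) or q) implies s)).
          branch 2.2.1 (add not (not p implies q)):
            not (not p implies q): α-rule — add not p, not q.
            ○ open, literals {p=false, q=false}.
          branch 2.2.2 (add ((t iff not q) implies (((r or t) or q) implies s))):
            ((t iff not q) implies (((r or t) or q) implies s)): β-rule — branch into not (t iff not q)  //  (((r or t) or q) implies s).
              branch 2.2.2.1 (add not (t iff not q)):
                not (t iff not q): β-rule — branch into t, not not q  //  not t, not q.
                  branch 2.2.2.1.1 (add t, not not q):
                    ○ open, literals {q=true, t=true}.
                  branch 2.2.2.1.2 (add not t, not q):
                    ○ open, literals {q=false, t=false}.
              branch 2.2.2.2 (add (((r or t) or q) implies s)):
                (((r or t) or q) implies s): β-rule — branch into not ((r or t) or q)  //  s.
                  branch 2.2.2.2.1 (add not ((r or t) or q)):
                    not ((r or t) or q): α-rule — add not (r or t), not q.
                    not (r or t): α-rule — add not r, not t.
                    ○ open, literals {q=false, r=false, t=false}.
                  branch 2.2.2.2.2 (add s):
                    ○ open, literals {s=true}.
3 branches closed, 8 open.
Each open branch fixes some atoms; the unmentioned ones are free. Counting distinct full assignments: branch {r=false} (s, t, p, q) contributes 16 new; branch {q=false} (s, t, p, r) contributes 8 new; branch {p=false} (s, t, q, r) contributes 4 new; branch {p=false, q=false} (s, t, r) contributes 0 new; branch {q=true, t=true} (s, p, r) contributes 2 new; branch {q=false, t=false} (s, p, r) contributes 0 new; branch {q=false, r=false, t=false} (s, p) contributes 0 new; branch {s=true} (t, p, q, r) contributes 1 new. Total: 31.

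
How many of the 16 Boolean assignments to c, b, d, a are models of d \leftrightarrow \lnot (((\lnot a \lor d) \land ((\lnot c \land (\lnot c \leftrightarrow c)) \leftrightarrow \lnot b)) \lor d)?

2

Initial set: {T (d \leftrightarrow \lnot (((\lnot a \lor d) \land ((\lnot c \land (\lnot c \leftrightarrow c)) \leftrightarrow \lnot b)) \lor d))}.
T (d \leftrightarrow \lnot (((\lnot a \lor d) \land ((\lnot c \land (\lnot c \leftrightarrow c)) \leftrightarrow \lnot b)) \lor d)): β-rule — branch into T d, T \lnot (((\lnot a \lor d) \land ((\lnot c \land (\lnot c \leftrightarrow c)) \leftrightarrow \lnot b)) \lor d)  //  F d, F \lnot (((\lnot a \lor d) \land ((\lnot c \land (\lnot c \leftrightarrow c)) \leftrightarrow \lnot b)) \lor d).
  branch 1 (add T d, T \lnot (((\lnot a \lor d) \land ((\lnot c \land (\lnot c \leftrightarrow c)) \leftrightarrow \lnot b)) \lor d)):
    T \lnot (((\lnot a \lor d) \land ((\lnot c \land (\lnot c \leftrightarrow c)) \leftrightarrow \lnot b)) \lor d): α-rule — add F ((\lnot a \lor d) \land ((\lnot c \land (\lnot c \leftrightarrow c)) \leftrightarrow \lnot b)), F d.
    × closes — contains both d and \lnot d.
  branch 2 (add F d, F \lnot (((\lnot a \lor d) \land ((\lnot c \land (\lnot c \leftrightarrow c)) \leftrightarrow \lnot b)) \lor d)):
    F \lnot (((\lnot a \lor d) \land ((\lnot c \land (\lnot c \leftrightarrow c)) \leftrightarrow \lnot b)) \lor d): β-rule — branch into T ((\lnot a \lor d) \land ((\lnot c \land (\lnot c \leftrightarrow c)) \leftrightarrow \lnot b))  //  T d.
      branch 2.1 (add T ((\lnot a \lor d) \land ((\lnot c \land (\lnot c \leftrightarrow c)) \leftrightarrow \lnot b))):
        T ((\lnot a \lor d) \land ((\lnot c \land (\lnot c \leftrightarrow c)) \leftrightarrow \lnot b)): α-rule — add T (\lnot a \lor d), T ((\lnot c \land (\lnot c \leftrightarrow c)) \leftrightarrow \lnot b).
        T (\lnot a \lor d): β-rule — branch into T \lnot a  //  T d.
          branch 2.1.1 (add T \lnot a):
            T ((\lnot c \land (\lnot c \leftrightarrow c)) \leftrightarrow \lnot b): β-rule — branch into T (\lnot c \land (\lnot c \leftrightarrow c)), T \lnot b  //  F (\lnot c \land (\lnot c \leftrightarrow c)), F \lnot b.
              branch 2.1.1.1 (add T (\lnot c \land (\lnot c \leftrightarrow c)), T \lnot b):
                T (\lnot c \land (\lnot c \leftrightarrow c)): α-rule — add T \lnot c, T (\lnot c \leftrightarrow c).
                T (\lnot c \leftrightarrow c): β-rule — branch into T \lnot c, T c  //  F \lnot c, F c.
                  branch 2.1.1.1.1 (add T \lnot c, T c):
                    × closes — contains both c and \lnot c.
                  branch 2.1.1.1.2 (add F \lnot c, F c):
                    × closes — contains both c and \lnot c.
              branch 2.1.1.2 (add F (\lnot c \land (\lnot c \leftrightarrow c)), F \lnot b):
                F (\lnot c \land (\lnot c \leftrightarrow c)): β-rule — branch into F \lnot c  //  F (\lnot c \leftrightarrow c).
                  branch 2.1.1.2.1 (add F \lnot c):
                    ○ open, literals {a=F, b=T, c=T, d=F}.
                  branch 2.1.1.2.2 (add F (\lnot c \leftrightarrow c)):
                    F (\lnot c \leftrightarrow c): β-rule — branch into T \lnot c, F c  //  F \lnot c, T c.
                      branch 2.1.1.2.2.1 (add T \lnot c, F c):
                        ○ open, literals {a=F, b=T, c=F, d=F}.
                      branch 2.1.1.2.2.2 (add F \lnot c, T c):
                        ○ open, literals {a=F, b=T, c=T, d=F}.
          branch 2.1.2 (add T d):
            × closes — contains both d and \lnot d.
      branch 2.2 (add T d):
        × closes — contains both d and \lnot d.
5 branches closed, 3 open.
Each open branch fixes some atoms; the unmentioned ones are free. Counting distinct full assignments: branch {a=F, b=T, c=T, d=F} (none free) contributes 1 new; branch {a=F, b=T, c=F, d=F} (none free) contributes 1 new; branch {a=F, b=T, c=T, d=F} (none free) contributes 0 new. Total: 2.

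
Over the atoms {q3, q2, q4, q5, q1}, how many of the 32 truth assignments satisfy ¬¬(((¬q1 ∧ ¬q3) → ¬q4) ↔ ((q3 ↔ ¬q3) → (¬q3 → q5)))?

28

Initial set: {¬¬(((¬q1 ∧ ¬q3) → ¬q4) ↔ ((q3 ↔ ¬q3) → (¬q3 → q5)))}.
¬¬(((¬q1 ∧ ¬q3) → ¬q4) ↔ ((q3 ↔ ¬q3) → (¬q3 → q5))): drop double negation, giving (((¬q1 ∧ ¬q3) → ¬q4) ↔ ((q3 ↔ ¬q3) → (¬q3 → q5))).
(((¬q1 ∧ ¬q3) → ¬q4) ↔ ((q3 ↔ ¬q3) → (¬q3 → q5))): β-rule — branch into ((¬q1 ∧ ¬q3) → ¬q4), ((q3 ↔ ¬q3) → (¬q3 → q5))  //  ¬((¬q1 ∧ ¬q3) → ¬q4), ¬((q3 ↔ ¬q3) → (¬q3 → q5)).
  branch 1 (add ((¬q1 ∧ ¬q3) → ¬q4), ((q3 ↔ ¬q3) → (¬q3 → q5))):
    ((¬q1 ∧ ¬q3) → ¬q4): β-rule — branch into ¬(¬q1 ∧ ¬q3)  //  ¬q4.
      branch 1.1 (add ¬(¬q1 ∧ ¬q3)):
        ((q3 ↔ ¬q3) → (¬q3 → q5)): β-rule — branch into ¬(q3 ↔ ¬q3)  //  (¬q3 → q5).
          branch 1.1.1 (add ¬(q3 ↔ ¬q3)):
            ¬(¬q1 ∧ ¬q3): β-rule — branch into ¬¬q1  //  ¬¬q3.
              branch 1.1.1.1 (add ¬¬q1):
                ¬(q3 ↔ ¬q3): β-rule — branch into q3, ¬¬q3  //  ¬q3, ¬q3.
                  branch 1.1.1.1.1 (add q3, ¬¬q3):
                    ○ open, literals {q1=T, q3=T}.
                  branch 1.1.1.1.2 (add ¬q3, ¬q3):
                    ○ open, literals {q1=T, q3=F}.
              branch 1.1.1.2 (add ¬¬q3):
                ¬(q3 ↔ ¬q3): β-rule — branch into q3, ¬¬q3  //  ¬q3, ¬q3.
                  branch 1.1.1.2.1 (add q3, ¬¬q3):
                    ○ open, literals {q3=T}.
                  branch 1.1.1.2.2 (add ¬q3, ¬q3):
                    × closes — contains both q3 and ¬q3.
          branch 1.1.2 (add (¬q3 → q5)):
            ¬(¬q1 ∧ ¬q3): β-rule — branch into ¬¬q1  //  ¬¬q3.
              branch 1.1.2.1 (add ¬¬q1):
                (¬q3 → q5): β-rule — branch into ¬¬q3  //  q5.
                  branch 1.1.2.1.1 (add ¬¬q3):
                    ○ open, literals {q1=T, q3=T}.
                  branch 1.1.2.1.2 (add q5):
                    ○ open, literals {q1=T, q5=T}.
              branch 1.1.2.2 (add ¬¬q3):
                (¬q3 → q5): β-rule — branch into ¬¬q3  //  q5.
                  branch 1.1.2.2.1 (add ¬¬q3):
                    ○ open, literals {q3=T}.
                  branch 1.1.2.2.2 (add q5):
                    ○ open, literals {q3=T, q5=T}.
      branch 1.2 (add ¬q4):
        ((q3 ↔ ¬q3) → (¬q3 → q5)): β-rule — branch into ¬(q3 ↔ ¬q3)  //  (¬q3 → q5).
          branch 1.2.1 (add ¬(q3 ↔ ¬q3)):
            ¬(q3 ↔ ¬q3): β-rule — branch into q3, ¬¬q3  //  ¬q3, ¬q3.
              branch 1.2.1.1 (add q3, ¬¬q3):
                ○ open, literals {q3=T, q4=F}.
              branch 1.2.1.2 (add ¬q3, ¬q3):
                ○ open, literals {q3=F, q4=F}.
          branch 1.2.2 (add (¬q3 → q5)):
            (¬q3 → q5): β-rule — branch into ¬¬q3  //  q5.
              branch 1.2.2.1 (add ¬¬q3):
                ○ open, literals {q3=T, q4=F}.
              branch 1.2.2.2 (add q5):
                ○ open, literals {q4=F, q5=T}.
  branch 2 (add ¬((¬q1 ∧ ¬q3) → ¬q4), ¬((q3 ↔ ¬q3) → (¬q3 → q5))):
    ¬((¬q1 ∧ ¬q3) → ¬q4): α-rule — add (¬q1 ∧ ¬q3), ¬¬q4.
    ¬((q3 ↔ ¬q3) → (¬q3 → q5)): α-rule — add (q3 ↔ ¬q3), ¬(¬q3 → q5).
    (¬q1 ∧ ¬q3): α-rule — add ¬q1, ¬q3.
    ¬(¬q3 → q5): α-rule — add ¬q3, ¬q5.
    (q3 ↔ ¬q3): β-rule — branch into q3, ¬q3  //  ¬q3, ¬¬q3.
      branch 2.1 (add q3, ¬q3):
        × closes — contains both q3 and ¬q3.
      branch 2.2 (add ¬q3, ¬¬q3):
        × closes — contains both q3 and ¬q3.
3 branches closed, 11 open.
Each open branch fixes some atoms; the unmentioned ones are free. Counting distinct full assignments: branch {q1=T, q3=T} (q2, q4, q5) contributes 8 new; branch {q1=T, q3=F} (q2, q4, q5) contributes 8 new; branch {q3=T} (q2, q4, q5, q1) contributes 8 new; branch {q1=T, q3=T} (q2, q4, q5) contributes 0 new; branch {q1=T, q5=T} (q3, q2, q4) contributes 0 new; branch {q3=T} (q2, q4, q5, q1) contributes 0 new; branch {q3=T, q5=T} (q2, q4, q1) contributes 0 new; branch {q3=T, q4=F} (q2, q5, q1) contributes 0 new; branch {q3=F, q4=F} (q2, q5, q1) contributes 4 new; branch {q3=T, q4=F} (q2, q5, q1) contributes 0 new; branch {q4=F, q5=T} (q3, q2, q1) contributes 0 new. Total: 28.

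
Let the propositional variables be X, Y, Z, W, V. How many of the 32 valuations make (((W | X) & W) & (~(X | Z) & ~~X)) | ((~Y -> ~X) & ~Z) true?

Initial set: {T ((((W | X) & W) & (~(X | Z) & ~~X)) | ((~Y -> ~X) & ~Z))}.
T ((((W | X) & W) & (~(X | Z) & ~~X)) | ((~Y -> ~X) & ~Z)): β-rule — branch into T (((W | X) & W) & (~(X | Z) & ~~X))  //  T ((~Y -> ~X) & ~Z).
  branch 1 (add T (((W | X) & W) & (~(X | Z) & ~~X))):
    T (((W | X) & W) & (~(X | Z) & ~~X)): α-rule — add T ((W | X) & W), T (~(X | Z) & ~~X).
    T ((W | X) & W): α-rule — add T (W | X), T W.
    T (~(X | Z) & ~~X): α-rule — add T ~(X | Z), T ~~X.
    T ~(X | Z): α-rule — add F X, F Z.
    T ~~X: drop double negation, giving T X.
    × closes — contains both X and ~X.
  branch 2 (add T ((~Y -> ~X) & ~Z)):
    T ((~Y -> ~X) & ~Z): α-rule — add T (~Y -> ~X), T ~Z.
    T (~Y -> ~X): β-rule — branch into F ~Y  //  T ~X.
      branch 2.1 (add F ~Y):
        ○ open, literals {Y=1, Z=0}.
      branch 2.2 (add T ~X):
        ○ open, literals {X=0, Z=0}.
1 branch closed, 2 open.
Each open branch fixes some atoms; the unmentioned ones are free. Counting distinct full assignments: branch {Y=1, Z=0} (X, W, V) contributes 8 new; branch {X=0, Z=0} (Y, W, V) contributes 4 new. Total: 12.

12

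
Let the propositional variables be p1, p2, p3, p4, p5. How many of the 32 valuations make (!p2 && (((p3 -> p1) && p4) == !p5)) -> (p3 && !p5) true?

25

Initial set: {((!p2 && (((p3 -> p1) && p4) == !p5)) -> (p3 && !p5))}.
((!p2 && (((p3 -> p1) && p4) == !p5)) -> (p3 && !p5)): β-rule — branch into !(!p2 && (((p3 -> p1) && p4) == !p5))  //  (p3 && !p5).
  branch 1 (add !(!p2 && (((p3 -> p1) && p4) == !p5))):
    !(!p2 && (((p3 -> p1) && p4) == !p5)): β-rule — branch into !!p2  //  !(((p3 -> p1) && p4) == !p5).
      branch 1.1 (add !!p2):
        ○ open, literals {p2=1}.
      branch 1.2 (add !(((p3 -> p1) && p4) == !p5)):
        !(((p3 -> p1) && p4) == !p5): β-rule — branch into ((p3 -> p1) && p4), !!p5  //  !((p3 -> p1) && p4), !p5.
          branch 1.2.1 (add ((p3 -> p1) && p4), !!p5):
            ((p3 -> p1) && p4): α-rule — add (p3 -> p1), p4.
            (p3 -> p1): β-rule — branch into !p3  //  p1.
              branch 1.2.1.1 (add !p3):
                ○ open, literals {p3=0, p4=1, p5=1}.
              branch 1.2.1.2 (add p1):
                ○ open, literals {p1=1, p4=1, p5=1}.
          branch 1.2.2 (add !((p3 -> p1) && p4), !p5):
            !((p3 -> p1) && p4): β-rule — branch into !(p3 -> p1)  //  !p4.
              branch 1.2.2.1 (add !(p3 -> p1)):
                !(p3 -> p1): α-rule — add p3, !p1.
                ○ open, literals {p1=0, p3=1, p5=0}.
              branch 1.2.2.2 (add !p4):
                ○ open, literals {p4=0, p5=0}.
  branch 2 (add (p3 && !p5)):
    (p3 && !p5): α-rule — add p3, !p5.
    ○ open, literals {p3=1, p5=0}.
0 branches closed, 6 open.
Each open branch fixes some atoms; the unmentioned ones are free. Counting distinct full assignments: branch {p2=1} (p1, p3, p4, p5) contributes 16 new; branch {p3=0, p4=1, p5=1} (p1, p2) contributes 2 new; branch {p1=1, p4=1, p5=1} (p2, p3) contributes 1 new; branch {p1=0, p3=1, p5=0} (p2, p4) contributes 2 new; branch {p4=0, p5=0} (p1, p2, p3) contributes 3 new; branch {p3=1, p5=0} (p1, p2, p4) contributes 1 new. Total: 25.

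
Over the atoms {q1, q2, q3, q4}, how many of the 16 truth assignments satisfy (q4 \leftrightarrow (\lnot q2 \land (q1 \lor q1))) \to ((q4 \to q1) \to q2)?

12

Initial set: {((q4 \leftrightarrow (\lnot q2 \land (q1 \lor q1))) \to ((q4 \to q1) \to q2))}.
((q4 \leftrightarrow (\lnot q2 \land (q1 \lor q1))) \to ((q4 \to q1) \to q2)): β-rule — branch into \lnot (q4 \leftrightarrow (\lnot q2 \land (q1 \lor q1)))  //  ((q4 \to q1) \to q2).
  branch 1 (add \lnot (q4 \leftrightarrow (\lnot q2 \land (q1 \lor q1)))):
    \lnot (q4 \leftrightarrow (\lnot q2 \land (q1 \lor q1))): β-rule — branch into q4, \lnot (\lnot q2 \land (q1 \lor q1))  //  \lnot q4, (\lnot q2 \land (q1 \lor q1)).
      branch 1.1 (add q4, \lnot (\lnot q2 \land (q1 \lor q1))):
        \lnot (\lnot q2 \land (q1 \lor q1)): β-rule — branch into \lnot \lnot q2  //  \lnot (q1 \lor q1).
          branch 1.1.1 (add \lnot \lnot q2):
            ○ open, literals {q2=T, q4=T}.
          branch 1.1.2 (add \lnot (q1 \lor q1)):
            \lnot (q1 \lor q1): α-rule — add \lnot q1, \lnot q1.
            ○ open, literals {q1=F, q4=T}.
      branch 1.2 (add \lnot q4, (\lnot q2 \land (q1 \lor q1))):
        (\lnot q2 \land (q1 \lor q1)): α-rule — add \lnot q2, (q1 \lor q1).
        (q1 \lor q1): β-rule — branch into q1  //  q1.
          branch 1.2.1 (add q1):
            ○ open, literals {q1=T, q2=F, q4=F}.
          branch 1.2.2 (add q1):
            ○ open, literals {q1=T, q2=F, q4=F}.
  branch 2 (add ((q4 \to q1) \to q2)):
    ((q4 \to q1) \to q2): β-rule — branch into \lnot (q4 \to q1)  //  q2.
      branch 2.1 (add \lnot (q4 \to q1)):
        \lnot (q4 \to q1): α-rule — add q4, \lnot q1.
        ○ open, literals {q1=F, q4=T}.
      branch 2.2 (add q2):
        ○ open, literals {q2=T}.
0 branches closed, 6 open.
Each open branch fixes some atoms; the unmentioned ones are free. Counting distinct full assignments: branch {q2=T, q4=T} (q1, q3) contributes 4 new; branch {q1=F, q4=T} (q2, q3) contributes 2 new; branch {q1=T, q2=F, q4=F} (q3) contributes 2 new; branch {q1=T, q2=F, q4=F} (q3) contributes 0 new; branch {q1=F, q4=T} (q2, q3) contributes 0 new; branch {q2=T} (q1, q3, q4) contributes 4 new. Total: 12.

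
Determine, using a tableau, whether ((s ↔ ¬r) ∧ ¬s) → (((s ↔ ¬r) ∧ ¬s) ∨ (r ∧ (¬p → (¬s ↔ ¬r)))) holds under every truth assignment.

Assume the negation and expand:
Initial set: {F (((s ↔ ¬r) ∧ ¬s) → (((s ↔ ¬r) ∧ ¬s) ∨ (r ∧ (¬p → (¬s ↔ ¬r)))))}.
F (((s ↔ ¬r) ∧ ¬s) → (((s ↔ ¬r) ∧ ¬s) ∨ (r ∧ (¬p → (¬s ↔ ¬r))))): α-rule — add T ((s ↔ ¬r) ∧ ¬s), F (((s ↔ ¬r) ∧ ¬s) ∨ (r ∧ (¬p → (¬s ↔ ¬r)))).
T ((s ↔ ¬r) ∧ ¬s): α-rule — add T (s ↔ ¬r), T ¬s.
F (((s ↔ ¬r) ∧ ¬s) ∨ (r ∧ (¬p → (¬s ↔ ¬r)))): α-rule — add F ((s ↔ ¬r) ∧ ¬s), F (r ∧ (¬p → (¬s ↔ ¬r))).
T (s ↔ ¬r): β-rule — branch into T s, T ¬r  //  F s, F ¬r.
  branch 1 (add T s, T ¬r):
    × closes — contains both s and ¬s.
  branch 2 (add F s, F ¬r):
    F ((s ↔ ¬r) ∧ ¬s): β-rule — branch into F (s ↔ ¬r)  //  F ¬s.
      branch 2.1 (add F (s ↔ ¬r)):
        F (r ∧ (¬p → (¬s ↔ ¬r))): β-rule — branch into F r  //  F (¬p → (¬s ↔ ¬r)).
          branch 2.1.1 (add F r):
            × closes — contains both r and ¬r.
          branch 2.1.2 (add F (¬p → (¬s ↔ ¬r))):
            F (¬p → (¬s ↔ ¬r)): α-rule — add T ¬p, F (¬s ↔ ¬r).
            F (s ↔ ¬r): β-rule — branch into T s, F ¬r  //  F s, T ¬r.
              branch 2.1.2.1 (add T s, F ¬r):
                × closes — contains both s and ¬s.
              branch 2.1.2.2 (add F s, T ¬r):
                × closes — contains both r and ¬r.
      branch 2.2 (add F ¬s):
        × closes — contains both s and ¬s.
All 5 branches close.
Every branch closed, so the negation is unsatisfiable and the formula is valid.

Valid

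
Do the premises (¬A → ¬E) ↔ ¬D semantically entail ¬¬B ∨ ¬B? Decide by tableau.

Yes

Initial set: {((¬A → ¬E) ↔ ¬D); ¬(¬¬B ∨ ¬B)}.
¬(¬¬B ∨ ¬B): α-rule — add ¬¬¬B, ¬¬B.
¬¬¬B: drop double negation, giving ¬B.
× closes — contains both B and ¬B.
All 1 branch closes.
Every branch closed, so the premises entail the conclusion.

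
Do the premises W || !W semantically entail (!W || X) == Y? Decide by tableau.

Initial set: {(W || !W); !((!W || X) == Y)}.
(W || !W): β-rule — branch into W  //  !W.
  branch 1 (add W):
    !((!W || X) == Y): β-rule — branch into (!W || X), !Y  //  !(!W || X), Y.
      branch 1.1 (add (!W || X), !Y):
        (!W || X): β-rule — branch into !W  //  X.
          branch 1.1.1 (add !W):
            × closes — contains both W and !W.
          branch 1.1.2 (add X):
            ○ open, literals {W=1, X=1, Y=0}.
      branch 1.2 (add !(!W || X), Y):
        !(!W || X): α-rule — add !!W, !X.
        ○ open, literals {W=1, X=0, Y=1}.
  branch 2 (add !W):
    !((!W || X) == Y): β-rule — branch into (!W || X), !Y  //  !(!W || X), Y.
      branch 2.1 (add (!W || X), !Y):
        (!W || X): β-rule — branch into !W  //  X.
          branch 2.1.1 (add !W):
            ○ open, literals {W=0, Y=0}.
          branch 2.1.2 (add X):
            ○ open, literals {W=0, X=1, Y=0}.
      branch 2.2 (add !(!W || X), Y):
        !(!W || X): α-rule — add !!W, !X.
        × closes — contains both W and !W.
2 branches closed, 4 open.
An open branch gives a countermodel: W=1, X=1, Y=0 (unmentioned atoms arbitrary); the premises hold there but the conclusion fails.

No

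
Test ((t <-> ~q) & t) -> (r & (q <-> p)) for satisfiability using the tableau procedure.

Satisfiable

Initial set: {(((t <-> ~q) & t) -> (r & (q <-> p)))}.
(((t <-> ~q) & t) -> (r & (q <-> p))): β-rule — branch into ~((t <-> ~q) & t)  //  (r & (q <-> p)).
  branch 1 (add ~((t <-> ~q) & t)):
    ~((t <-> ~q) & t): β-rule — branch into ~(t <-> ~q)  //  ~t.
      branch 1.1 (add ~(t <-> ~q)):
        ~(t <-> ~q): β-rule — branch into t, ~~q  //  ~t, ~q.
          branch 1.1.1 (add t, ~~q):
            ○ open, literals {q=1, t=1}.
          branch 1.1.2 (add ~t, ~q):
            ○ open, literals {q=0, t=0}.
      branch 1.2 (add ~t):
        ○ open, literals {t=0}.
  branch 2 (add (r & (q <-> p))):
    (r & (q <-> p)): α-rule — add r, (q <-> p).
    (q <-> p): β-rule — branch into q, p  //  ~q, ~p.
      branch 2.1 (add q, p):
        ○ open, literals {p=1, q=1, r=1}.
      branch 2.2 (add ~q, ~p):
        ○ open, literals {p=0, q=0, r=1}.
0 branches closed, 5 open.
An open branch gives a satisfying assignment: q=1, t=1.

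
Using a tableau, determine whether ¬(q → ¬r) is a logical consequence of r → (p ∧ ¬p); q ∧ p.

No

Initial set: {(r → (p ∧ ¬p)); (q ∧ p); ¬¬(q → ¬r)}.
(q ∧ p): α-rule — add q, p.
(r → (p ∧ ¬p)): β-rule — branch into ¬r  //  (p ∧ ¬p).
  branch 1 (add ¬r):
    ¬¬(q → ¬r): β-rule — branch into ¬q  //  ¬r.
      branch 1.1 (add ¬q):
        × closes — contains both q and ¬q.
      branch 1.2 (add ¬r):
        ○ open, literals {p=1, q=1, r=0}.
  branch 2 (add (p ∧ ¬p)):
    (p ∧ ¬p): α-rule — add p, ¬p.
    × closes — contains both p and ¬p.
2 branches closed, 1 open.
An open branch gives a countermodel: p=1, q=1, r=0 (unmentioned atoms arbitrary); the premises hold there but the conclusion fails.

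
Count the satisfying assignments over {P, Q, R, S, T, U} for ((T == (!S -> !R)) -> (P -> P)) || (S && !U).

Initial set: {T (((T == (!S -> !R)) -> (P -> P)) || (S && !U))}.
T (((T == (!S -> !R)) -> (P -> P)) || (S && !U)): β-rule — branch into T ((T == (!S -> !R)) -> (P -> P))  //  T (S && !U).
  branch 1 (add T ((T == (!S -> !R)) -> (P -> P))):
    T ((T == (!S -> !R)) -> (P -> P)): β-rule — branch into F (T == (!S -> !R))  //  T (P -> P).
      branch 1.1 (add F (T == (!S -> !R))):
        F (T == (!S -> !R)): β-rule — branch into T T, F (!S -> !R)  //  F T, T (!S -> !R).
          branch 1.1.1 (add T T, F (!S -> !R)):
            F (!S -> !R): α-rule — add T !S, F !R.
            ○ open, literals {R=1, S=0, T=1}.
          branch 1.1.2 (add F T, T (!S -> !R)):
            T (!S -> !R): β-rule — branch into F !S  //  T !R.
              branch 1.1.2.1 (add F !S):
                ○ open, literals {S=1, T=0}.
              branch 1.1.2.2 (add T !R):
                ○ open, literals {R=0, T=0}.
      branch 1.2 (add T (P -> P)):
        T (P -> P): β-rule — branch into F P  //  T P.
          branch 1.2.1 (add F P):
            ○ open, literals {P=0}.
          branch 1.2.2 (add T P):
            ○ open, literals {P=1}.
  branch 2 (add T (S && !U)):
    T (S && !U): α-rule — add T S, T !U.
    ○ open, literals {S=1, U=0}.
0 branches closed, 6 open.
Each open branch fixes some atoms; the unmentioned ones are free. Counting distinct full assignments: branch {R=1, S=0, T=1} (P, Q, U) contributes 8 new; branch {S=1, T=0} (P, Q, R, U) contributes 16 new; branch {R=0, T=0} (P, Q, S, U) contributes 8 new; branch {P=0} (Q, R, S, T, U) contributes 16 new; branch {P=1} (Q, R, S, T, U) contributes 16 new; branch {S=1, U=0} (P, Q, R, T) contributes 0 new. Total: 64.

64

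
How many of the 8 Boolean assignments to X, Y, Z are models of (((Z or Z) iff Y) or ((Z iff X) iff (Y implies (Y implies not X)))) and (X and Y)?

Initial set: {((((Z or Z) iff Y) or ((Z iff X) iff (Y implies (Y implies not X)))) and (X and Y))}.
((((Z or Z) iff Y) or ((Z iff X) iff (Y implies (Y implies not X)))) and (X and Y)): α-rule — add (((Z or Z) iff Y) or ((Z iff X) iff (Y implies (Y implies not X)))), (X and Y).
(X and Y): α-rule — add X, Y.
(((Z or Z) iff Y) or ((Z iff X) iff (Y implies (Y implies not X)))): β-rule — branch into ((Z or Z) iff Y)  //  ((Z iff X) iff (Y implies (Y implies not X))).
  branch 1 (add ((Z or Z) iff Y)):
    ((Z or Z) iff Y): β-rule — branch into (Z or Z), Y  //  not (Z or Z), not Y.
      branch 1.1 (add (Z or Z), Y):
        (Z or Z): β-rule — branch into Z  //  Z.
          branch 1.1.1 (add Z):
            ○ open, literals {X=true, Y=true, Z=true}.
          branch 1.1.2 (add Z):
            ○ open, literals {X=true, Y=true, Z=true}.
      branch 1.2 (add not (Z or Z), not Y):
        × closes — contains both Y and not Y.
  branch 2 (add ((Z iff X) iff (Y implies (Y implies not X)))):
    ((Z iff X) iff (Y implies (Y implies not X))): β-rule — branch into (Z iff X), (Y implies (Y implies not X))  //  not (Z iff X), not (Y implies (Y implies not X)).
      branch 2.1 (add (Z iff X), (Y implies (Y implies not X))):
        (Z iff X): β-rule — branch into Z, X  //  not Z, not X.
          branch 2.1.1 (add Z, X):
            (Y implies (Y implies not X)): β-rule — branch into not Y  //  (Y implies not X).
              branch 2.1.1.1 (add not Y):
                × closes — contains both Y and not Y.
              branch 2.1.1.2 (add (Y implies not X)):
                (Y implies not X): β-rule — branch into not Y  //  not X.
                  branch 2.1.1.2.1 (add not Y):
                    × closes — contains both Y and not Y.
                  branch 2.1.1.2.2 (add not X):
                    × closes — contains both X and not X.
          branch 2.1.2 (add not Z, not X):
            × closes — contains both X and not X.
      branch 2.2 (add not (Z iff X), not (Y implies (Y implies not X))):
        not (Y implies (Y implies not X)): α-rule — add Y, not (Y implies not X).
        not (Y implies not X): α-rule — add Y, not not X.
        not (Z iff X): β-rule — branch into Z, not X  //  not Z, X.
          branch 2.2.1 (add Z, not X):
            × closes — contains both X and not X.
          branch 2.2.2 (add not Z, X):
            ○ open, literals {X=true, Y=true, Z=false}.
6 branches closed, 3 open.
Each open branch fixes some atoms; the unmentioned ones are free. Counting distinct full assignments: branch {X=true, Y=true, Z=true} (none free) contributes 1 new; branch {X=true, Y=true, Z=true} (none free) contributes 0 new; branch {X=true, Y=true, Z=false} (none free) contributes 1 new. Total: 2.

2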